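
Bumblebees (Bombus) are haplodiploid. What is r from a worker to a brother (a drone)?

0.25

Her haploid brother carries none of their father's genes and a random half of their mother's genome; that half matches the maternal half of her own genome with probability 1/2: r = 1/2 · 1/2 = 1/4.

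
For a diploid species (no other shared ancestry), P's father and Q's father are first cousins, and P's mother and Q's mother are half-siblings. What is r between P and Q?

0.09375

With two independent routes of shared ancestry, r is the sum of the two contributions.
P and Q are related in two ways: second cousins through their fathers (r = 1/32) and half first cousins through their mothers (r = 1/16).
r = 1/32 + 1/16 = 0.09375.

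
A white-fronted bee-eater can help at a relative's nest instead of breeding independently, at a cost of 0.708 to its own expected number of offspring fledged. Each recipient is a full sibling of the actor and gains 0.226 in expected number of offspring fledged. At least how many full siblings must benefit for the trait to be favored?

r to a full sibling = 1/2 (full sibs share both parents — two paths of length 2: r = 2·(1/2)^2 = 1/2).
Hamilton's rule: n·r·B > C  ⇒  n > C/(r·B) = 0.708/(0.5·0.226) = 6.265.
The smallest integer exceeding 6.265 is 7.

7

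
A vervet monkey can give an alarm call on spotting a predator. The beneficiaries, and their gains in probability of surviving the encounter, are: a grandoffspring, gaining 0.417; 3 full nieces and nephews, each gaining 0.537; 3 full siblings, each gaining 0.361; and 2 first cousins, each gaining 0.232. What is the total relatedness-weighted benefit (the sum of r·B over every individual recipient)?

r to a grandoffspring = 0.25 (two parent–offspring links: r = (1/2)^2 = 1/4).
r to a full niece or nephew = 0.25 (full aunt/uncle↔niece/nephew: two paths of length 3 through the shared grandparent pair: r = 2·(1/2)^3 = 1/4).
r to a full sibling = 1/2 (full sibs share both parents — two paths of length 2: r = 2·(1/2)^2 = 1/2).
r to a first cousin = 0.125 (first cousins share one grandparent pair — two paths of length 4: r = 2·(1/2)^4 = 1/8).
Summing one r·B term per recipient: 1·0.25·0.417 + 3·0.25·0.537 + 3·0.5·0.361 + 2·0.125·0.232 = 1.1065.

1.1065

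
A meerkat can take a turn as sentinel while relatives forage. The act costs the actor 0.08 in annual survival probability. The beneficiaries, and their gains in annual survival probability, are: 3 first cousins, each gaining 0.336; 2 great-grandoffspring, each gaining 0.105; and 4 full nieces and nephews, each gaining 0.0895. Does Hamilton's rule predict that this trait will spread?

Yes

Hamilton's rule: the trait is favored when the sum of r·B over every recipient exceeds the actor's cost C.
r to a first cousin = 0.125 (first cousins share one grandparent pair — two paths of length 4: r = 2·(1/2)^4 = 1/8).
r to a great-grandoffspring = 0.125 (three parent–offspring links: r = (1/2)^3 = 1/8).
r to a full niece or nephew = 0.25 (full aunt/uncle↔niece/nephew: two paths of length 3 through the shared grandparent pair: r = 2·(1/2)^3 = 1/4).
Summing one r·B term per recipient: 3·0.125·0.336 + 2·0.125·0.105 + 4·0.25·0.0895 = 0.24175.
0.24175 > 0.08: the indirect benefit exceeds the cost.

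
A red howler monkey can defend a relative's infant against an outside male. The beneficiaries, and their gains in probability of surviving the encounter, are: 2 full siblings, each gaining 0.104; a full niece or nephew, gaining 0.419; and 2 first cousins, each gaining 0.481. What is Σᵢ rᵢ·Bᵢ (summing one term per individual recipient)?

r to a full sibling = 0.5 (full sibs share both parents — two paths of length 2: r = 2·(1/2)^2 = 1/2).
r to a full niece or nephew = 1/4 (full aunt/uncle↔niece/nephew: two paths of length 3 through the shared grandparent pair: r = 2·(1/2)^3 = 1/4).
r to a first cousin = 0.125 (first cousins share one grandparent pair — two paths of length 4: r = 2·(1/2)^4 = 1/8).
Summing one r·B term per recipient: 2·0.5·0.104 + 1·0.25·0.419 + 2·0.125·0.481 = 0.329.

0.329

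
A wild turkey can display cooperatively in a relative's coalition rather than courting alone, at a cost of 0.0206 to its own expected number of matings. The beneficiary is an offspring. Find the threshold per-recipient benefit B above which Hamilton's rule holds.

r to an offspring = 1/2 (one parent–offspring link: r = (1/2)^1 = 1/2).
Hamilton's rule with n recipients of equal r: n·r·B > C, so B > C/(n·r) = 0.0206/(1·0.5) = 0.0412.

0.0412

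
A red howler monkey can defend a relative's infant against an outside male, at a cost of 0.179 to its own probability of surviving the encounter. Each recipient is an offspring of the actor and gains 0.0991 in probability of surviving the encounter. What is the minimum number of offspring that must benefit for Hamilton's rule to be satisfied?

4

r to an offspring = 0.5 (one parent–offspring link: r = (1/2)^1 = 1/2).
Hamilton's rule: n·r·B > C  ⇒  n > C/(r·B) = 0.179/(0.5·0.0991) = 3.613.
The smallest integer exceeding 3.613 is 4.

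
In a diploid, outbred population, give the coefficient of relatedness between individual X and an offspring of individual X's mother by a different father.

Each parent–offspring link contributes a factor of 1/2, and independent paths through distinct common ancestors add.
Half-sibs share one parent — one path of length 2: r = (1/2)^2 = 1/4.

0.25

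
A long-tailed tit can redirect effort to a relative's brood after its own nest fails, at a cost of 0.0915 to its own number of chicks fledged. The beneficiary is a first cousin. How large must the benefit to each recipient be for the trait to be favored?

0.732

r to a first cousin = 1/8 (first cousins share one grandparent pair — two paths of length 4: r = 2·(1/2)^4 = 1/8).
Hamilton's rule with n recipients of equal r: n·r·B > C, so B > C/(n·r) = 0.0915/(1·0.125) = 0.732.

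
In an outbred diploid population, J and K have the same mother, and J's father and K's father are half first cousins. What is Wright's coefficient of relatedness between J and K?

0.265625

Independent pedigree routes through distinct common ancestors add.
J and K are related in two ways: half-sibs through their shared mother (r = 1/4) and half second cousins through their fathers (r = 1/64).
r = 1/4 + 1/64 = 0.265625.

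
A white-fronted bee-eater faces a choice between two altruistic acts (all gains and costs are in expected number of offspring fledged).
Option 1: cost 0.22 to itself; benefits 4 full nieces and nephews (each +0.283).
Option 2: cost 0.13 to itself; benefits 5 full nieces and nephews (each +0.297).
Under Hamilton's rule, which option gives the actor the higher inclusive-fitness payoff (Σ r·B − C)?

Option 1: r to a full niece or nephew = 0.25.
Option 1: Σ r·B − C = (4·0.25·0.283) − 0.22 = 0.063.
Option 2: r to a full niece or nephew = 0.25.
Option 2: Σ r·B − C = (5·0.25·0.297) − 0.13 = 0.24125.
Option 2 has the higher net inclusive-fitness payoff.

Option 2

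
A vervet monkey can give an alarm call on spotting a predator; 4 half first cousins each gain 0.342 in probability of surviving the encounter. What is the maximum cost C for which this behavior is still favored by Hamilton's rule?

r to a half first cousin = 1/16 (half first cousins share one grandparent — one path of length 4: r = (1/2)^4 = 1/16).
Hamilton's rule: n·r·B > C, so the trait is favored while C < n·r·B = 4·0.0625·0.342 = 0.0855.

0.0855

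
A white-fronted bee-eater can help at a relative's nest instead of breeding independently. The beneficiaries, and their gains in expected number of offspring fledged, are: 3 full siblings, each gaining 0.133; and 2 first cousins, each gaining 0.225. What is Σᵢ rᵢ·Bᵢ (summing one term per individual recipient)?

r to a full sibling = 0.5 (full sibs share both parents — two paths of length 2: r = 2·(1/2)^2 = 1/2).
r to a first cousin = 1/8 (first cousins share one grandparent pair — two paths of length 4: r = 2·(1/2)^4 = 1/8).
Summing one r·B term per recipient: 3·0.5·0.133 + 2·0.125·0.225 = 0.25575.

0.25575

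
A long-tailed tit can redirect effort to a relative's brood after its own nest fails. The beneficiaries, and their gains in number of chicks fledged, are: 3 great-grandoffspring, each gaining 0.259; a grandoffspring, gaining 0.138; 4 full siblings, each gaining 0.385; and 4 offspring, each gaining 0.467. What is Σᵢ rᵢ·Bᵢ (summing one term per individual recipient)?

r to a great-grandoffspring = 0.125 (three parent–offspring links: r = (1/2)^3 = 1/8).
r to a grandoffspring = 1/4 (two parent–offspring links: r = (1/2)^2 = 1/4).
r to a full sibling = 1/2 (full sibs share both parents — two paths of length 2: r = 2·(1/2)^2 = 1/2).
r to an offspring = 0.5 (one parent–offspring link: r = (1/2)^1 = 1/2).
Summing one r·B term per recipient: 3·0.125·0.259 + 1·0.25·0.138 + 4·0.5·0.385 + 4·0.5·0.467 = 1.835625.

1.835625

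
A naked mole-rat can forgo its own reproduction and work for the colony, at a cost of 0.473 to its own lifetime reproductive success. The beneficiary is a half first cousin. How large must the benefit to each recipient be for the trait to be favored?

r to a half first cousin = 1/16 (half first cousins share one grandparent — one path of length 4: r = (1/2)^4 = 1/16).
Hamilton's rule with n recipients of equal r: n·r·B > C, so B > C/(n·r) = 0.473/(1·0.0625) = 7.568.

7.568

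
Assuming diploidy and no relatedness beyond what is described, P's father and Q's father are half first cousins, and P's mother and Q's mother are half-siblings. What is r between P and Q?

Relatedness sums over independent paths through distinct common ancestors.
P and Q are related in two ways: half second cousins through their fathers (r = 1/64) and half first cousins through their mothers (r = 1/16).
r = 1/64 + 1/16 = 5/64 = 0.078125.

0.078125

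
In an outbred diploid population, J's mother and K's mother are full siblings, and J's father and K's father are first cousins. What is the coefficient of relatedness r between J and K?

With two independent routes of shared ancestry, r is the sum of the two contributions.
J and K are related in two ways: first cousins through their mothers (r = 1/8) and second cousins through their fathers (r = 1/32).
r = 1/8 + 1/32 = 0.15625.

0.15625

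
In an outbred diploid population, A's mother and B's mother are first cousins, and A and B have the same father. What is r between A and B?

Wright's path rule: contributions from independent ancestry routes add.
A and B are related in two ways: second cousins through their mothers (r = 1/32) and half-sibs through their shared father (r = 1/4).
r = 1/32 + 1/4 = 0.28125.

0.28125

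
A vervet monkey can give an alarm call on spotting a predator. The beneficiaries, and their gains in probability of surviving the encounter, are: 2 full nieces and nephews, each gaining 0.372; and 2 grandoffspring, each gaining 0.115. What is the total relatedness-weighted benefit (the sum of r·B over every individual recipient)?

r to a full niece or nephew = 1/4 (full aunt/uncle↔niece/nephew: two paths of length 3 through the shared grandparent pair: r = 2·(1/2)^3 = 1/4).
r to a grandoffspring = 1/4 (two parent–offspring links: r = (1/2)^2 = 1/4).
Summing one r·B term per recipient: 2·0.25·0.372 + 2·0.25·0.115 = 0.2435.

0.2435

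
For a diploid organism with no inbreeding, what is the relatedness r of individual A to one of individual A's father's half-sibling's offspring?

0.0625

Each parent–offspring link contributes a factor of 1/2, and independent paths through distinct common ancestors add.
Half first cousins share one grandparent — one path of length 4: r = (1/2)^4 = 1/16.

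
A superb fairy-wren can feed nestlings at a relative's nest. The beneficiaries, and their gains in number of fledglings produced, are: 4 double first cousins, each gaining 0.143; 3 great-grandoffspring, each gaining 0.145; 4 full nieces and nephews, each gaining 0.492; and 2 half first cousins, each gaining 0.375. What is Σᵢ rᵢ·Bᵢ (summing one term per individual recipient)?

0.73625

r to a double first cousin = 1/4 (double first cousins share both grandparent pairs — four paths of length 4: r = 4·(1/2)^4 = 1/4).
r to a great-grandoffspring = 0.125 (three parent–offspring links: r = (1/2)^3 = 1/8).
r to a full niece or nephew = 1/4 (full aunt/uncle↔niece/nephew: two paths of length 3 through the shared grandparent pair: r = 2·(1/2)^3 = 1/4).
r to a half first cousin = 1/16 (half first cousins share one grandparent — one path of length 4: r = (1/2)^4 = 1/16).
Summing one r·B term per recipient: 4·0.25·0.143 + 3·0.125·0.145 + 4·0.25·0.492 + 2·0.0625·0.375 = 0.73625.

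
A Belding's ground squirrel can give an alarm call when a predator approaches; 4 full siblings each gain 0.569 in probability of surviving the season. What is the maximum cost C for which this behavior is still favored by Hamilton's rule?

r to a full sibling = 1/2 (full sibs share both parents — two paths of length 2: r = 2·(1/2)^2 = 1/2).
Hamilton's rule: n·r·B > C, so the trait is favored while C < n·r·B = 4·0.5·0.569 = 1.138.

1.138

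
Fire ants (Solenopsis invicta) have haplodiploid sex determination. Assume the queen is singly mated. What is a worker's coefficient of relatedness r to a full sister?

0.75

Haplodiploid full sisters inherit their father's entire haploid genome identically (contributing 1/2) and on average half of their mother's contribution (1/2 · 1/2 = 1/4); r = 1/2 + 1/4 = 3/4.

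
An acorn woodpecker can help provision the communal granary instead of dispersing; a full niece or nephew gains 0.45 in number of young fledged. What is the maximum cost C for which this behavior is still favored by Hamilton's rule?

0.1125

r to a full niece or nephew = 1/4 (full aunt/uncle↔niece/nephew: two paths of length 3 through the shared grandparent pair: r = 2·(1/2)^3 = 1/4).
Hamilton's rule: n·r·B > C, so the trait is favored while C < n·r·B = 1·0.25·0.45 = 0.1125.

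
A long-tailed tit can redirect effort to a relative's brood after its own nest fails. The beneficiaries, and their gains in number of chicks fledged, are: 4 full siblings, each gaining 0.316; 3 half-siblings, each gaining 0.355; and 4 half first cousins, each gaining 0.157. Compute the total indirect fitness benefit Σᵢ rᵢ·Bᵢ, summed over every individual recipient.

0.9375

r to a full sibling = 0.5 (full sibs share both parents — two paths of length 2: r = 2·(1/2)^2 = 1/2).
r to a half-sibling = 0.25 (half-sibs share one parent — one path of length 2: r = (1/2)^2 = 1/4).
r to a half first cousin = 0.0625 (half first cousins share one grandparent — one path of length 4: r = (1/2)^4 = 1/16).
Summing one r·B term per recipient: 4·0.5·0.316 + 3·0.25·0.355 + 4·0.0625·0.157 = 0.9375.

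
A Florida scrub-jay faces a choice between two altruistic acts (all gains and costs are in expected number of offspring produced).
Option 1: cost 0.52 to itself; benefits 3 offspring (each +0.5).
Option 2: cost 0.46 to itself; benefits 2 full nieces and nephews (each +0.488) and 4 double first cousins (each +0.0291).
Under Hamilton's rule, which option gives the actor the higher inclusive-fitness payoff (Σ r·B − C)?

Option 1

Option 1: r to an offspring = 0.5.
Option 1: Σ r·B − C = (3·0.5·0.5) − 0.52 = 0.23.
Option 2: r to a full niece or nephew = 0.25.
Option 2: r to a double first cousin = 0.25.
Option 2: Σ r·B − C = (2·0.25·0.488 + 4·0.25·0.0291) − 0.46 = -0.1869.
Option 1 has the higher net inclusive-fitness payoff.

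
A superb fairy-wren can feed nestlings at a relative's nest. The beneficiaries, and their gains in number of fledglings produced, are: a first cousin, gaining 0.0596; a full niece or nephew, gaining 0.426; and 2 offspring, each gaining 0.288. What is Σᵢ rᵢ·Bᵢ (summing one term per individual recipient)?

0.40195

r to a first cousin = 0.125 (first cousins share one grandparent pair — two paths of length 4: r = 2·(1/2)^4 = 1/8).
r to a full niece or nephew = 1/4 (full aunt/uncle↔niece/nephew: two paths of length 3 through the shared grandparent pair: r = 2·(1/2)^3 = 1/4).
r to an offspring = 0.5 (one parent–offspring link: r = (1/2)^1 = 1/2).
Summing one r·B term per recipient: 1·0.125·0.0596 + 1·0.25·0.426 + 2·0.5·0.288 = 0.40195.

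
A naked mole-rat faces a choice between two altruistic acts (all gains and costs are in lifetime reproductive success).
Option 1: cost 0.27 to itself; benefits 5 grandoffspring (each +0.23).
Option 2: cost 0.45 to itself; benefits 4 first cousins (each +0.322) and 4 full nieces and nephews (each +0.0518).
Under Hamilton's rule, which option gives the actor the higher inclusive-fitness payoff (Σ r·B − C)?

Option 1: r to a grandoffspring = 0.25.
Option 1: Σ r·B − C = (5·0.25·0.23) − 0.27 = 0.0175.
Option 2: r to a first cousin = 0.125.
Option 2: r to a full niece or nephew = 0.25.
Option 2: Σ r·B − C = (4·0.125·0.322 + 4·0.25·0.0518) − 0.45 = -0.2372.
Option 1 has the higher net inclusive-fitness payoff.

Option 1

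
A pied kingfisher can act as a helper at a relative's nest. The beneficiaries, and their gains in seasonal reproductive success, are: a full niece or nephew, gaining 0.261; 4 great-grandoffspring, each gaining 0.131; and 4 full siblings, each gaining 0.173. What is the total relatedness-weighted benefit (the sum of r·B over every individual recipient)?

0.47675

r to a full niece or nephew = 0.25 (full aunt/uncle↔niece/nephew: two paths of length 3 through the shared grandparent pair: r = 2·(1/2)^3 = 1/4).
r to a great-grandoffspring = 1/8 (three parent–offspring links: r = (1/2)^3 = 1/8).
r to a full sibling = 1/2 (full sibs share both parents — two paths of length 2: r = 2·(1/2)^2 = 1/2).
Summing one r·B term per recipient: 1·0.25·0.261 + 4·0.125·0.131 + 4·0.5·0.173 = 0.47675.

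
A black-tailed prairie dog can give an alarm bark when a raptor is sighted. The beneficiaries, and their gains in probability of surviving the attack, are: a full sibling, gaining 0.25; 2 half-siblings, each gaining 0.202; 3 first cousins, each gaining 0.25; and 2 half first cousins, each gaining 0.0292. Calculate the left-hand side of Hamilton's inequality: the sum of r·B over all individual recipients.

0.3234

r to a full sibling = 0.5 (full sibs share both parents — two paths of length 2: r = 2·(1/2)^2 = 1/2).
r to a half-sibling = 0.25 (half-sibs share one parent — one path of length 2: r = (1/2)^2 = 1/4).
r to a first cousin = 0.125 (first cousins share one grandparent pair — two paths of length 4: r = 2·(1/2)^4 = 1/8).
r to a half first cousin = 0.0625 (half first cousins share one grandparent — one path of length 4: r = (1/2)^4 = 1/16).
Summing one r·B term per recipient: 1·0.5·0.25 + 2·0.25·0.202 + 3·0.125·0.25 + 2·0.0625·0.0292 = 0.3234.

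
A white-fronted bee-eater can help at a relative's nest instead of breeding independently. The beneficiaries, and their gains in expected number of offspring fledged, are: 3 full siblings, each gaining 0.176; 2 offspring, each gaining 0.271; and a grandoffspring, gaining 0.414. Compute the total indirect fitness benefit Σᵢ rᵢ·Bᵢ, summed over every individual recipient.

0.6385

r to a full sibling = 0.5 (full sibs share both parents — two paths of length 2: r = 2·(1/2)^2 = 1/2).
r to an offspring = 0.5 (one parent–offspring link: r = (1/2)^1 = 1/2).
r to a grandoffspring = 1/4 (two parent–offspring links: r = (1/2)^2 = 1/4).
Summing one r·B term per recipient: 3·0.5·0.176 + 2·0.5·0.271 + 1·0.25·0.414 = 0.6385.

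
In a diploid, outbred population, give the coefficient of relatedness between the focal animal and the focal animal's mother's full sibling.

Each parent–offspring link contributes a factor of 1/2, and independent paths through distinct common ancestors add.
Full aunt/uncle↔niece/nephew: two paths of length 3 through the shared grandparent pair: r = 2·(1/2)^3 = 1/4.

0.25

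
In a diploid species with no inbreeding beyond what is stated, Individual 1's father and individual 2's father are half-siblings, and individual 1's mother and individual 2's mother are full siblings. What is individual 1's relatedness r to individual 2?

0.1875

Relatedness sums over independent paths through distinct common ancestors.
Individual 1 and individual 2 are related in two ways: half first cousins through their fathers (r = 1/16) and first cousins through their mothers (r = 1/8).
r = 1/16 + 1/8 = 3/16 = 0.1875.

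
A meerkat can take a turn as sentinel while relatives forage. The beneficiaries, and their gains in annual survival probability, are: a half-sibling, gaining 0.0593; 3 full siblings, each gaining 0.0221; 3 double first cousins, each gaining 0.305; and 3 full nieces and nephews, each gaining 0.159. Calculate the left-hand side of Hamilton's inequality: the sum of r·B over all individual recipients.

0.395975

r to a half-sibling = 1/4 (half-sibs share one parent — one path of length 2: r = (1/2)^2 = 1/4).
r to a full sibling = 1/2 (full sibs share both parents — two paths of length 2: r = 2·(1/2)^2 = 1/2).
r to a double first cousin = 0.25 (double first cousins share both grandparent pairs — four paths of length 4: r = 4·(1/2)^4 = 1/4).
r to a full niece or nephew = 0.25 (full aunt/uncle↔niece/nephew: two paths of length 3 through the shared grandparent pair: r = 2·(1/2)^3 = 1/4).
Summing one r·B term per recipient: 1·0.25·0.0593 + 3·0.5·0.0221 + 3·0.25·0.305 + 3·0.25·0.159 = 0.395975.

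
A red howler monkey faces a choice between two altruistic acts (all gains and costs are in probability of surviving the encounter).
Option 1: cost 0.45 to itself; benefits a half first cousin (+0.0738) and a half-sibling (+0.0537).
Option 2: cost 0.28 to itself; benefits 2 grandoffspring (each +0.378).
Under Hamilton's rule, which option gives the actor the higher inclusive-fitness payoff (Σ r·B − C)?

Option 2

Option 1: r to a half first cousin = 0.0625.
Option 1: r to a half-sibling = 0.25.
Option 1: Σ r·B − C = (1·0.0625·0.0738 + 1·0.25·0.0537) − 0.45 = -0.4319625.
Option 2: r to a grandoffspring = 0.25.
Option 2: Σ r·B − C = (2·0.25·0.378) − 0.28 = -0.091.
Option 2 has the higher net inclusive-fitness payoff.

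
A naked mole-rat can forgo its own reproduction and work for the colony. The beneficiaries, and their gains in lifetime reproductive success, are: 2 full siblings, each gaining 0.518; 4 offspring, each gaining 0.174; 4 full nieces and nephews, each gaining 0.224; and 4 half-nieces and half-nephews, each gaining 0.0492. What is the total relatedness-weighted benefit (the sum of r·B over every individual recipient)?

r to a full sibling = 0.5 (full sibs share both parents — two paths of length 2: r = 2·(1/2)^2 = 1/2).
r to an offspring = 0.5 (one parent–offspring link: r = (1/2)^1 = 1/2).
r to a full niece or nephew = 0.25 (full aunt/uncle↔niece/nephew: two paths of length 3 through the shared grandparent pair: r = 2·(1/2)^3 = 1/4).
r to a half-niece or half-nephew = 0.125 (half-aunt/uncle↔niece/nephew: one path of length 3: r = (1/2)^3 = 1/8).
Summing one r·B term per recipient: 2·0.5·0.518 + 4·0.5·0.174 + 4·0.25·0.224 + 4·0.125·0.0492 = 1.1146.

1.1146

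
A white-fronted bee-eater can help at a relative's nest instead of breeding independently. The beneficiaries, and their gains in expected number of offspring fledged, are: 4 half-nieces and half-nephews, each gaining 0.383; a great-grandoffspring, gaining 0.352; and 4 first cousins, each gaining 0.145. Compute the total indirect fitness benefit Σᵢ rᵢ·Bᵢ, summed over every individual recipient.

r to a half-niece or half-nephew = 1/8 (half-aunt/uncle↔niece/nephew: one path of length 3: r = (1/2)^3 = 1/8).
r to a great-grandoffspring = 0.125 (three parent–offspring links: r = (1/2)^3 = 1/8).
r to a first cousin = 0.125 (first cousins share one grandparent pair — two paths of length 4: r = 2·(1/2)^4 = 1/8).
Summing one r·B term per recipient: 4·0.125·0.383 + 1·0.125·0.352 + 4·0.125·0.145 = 0.308.

0.308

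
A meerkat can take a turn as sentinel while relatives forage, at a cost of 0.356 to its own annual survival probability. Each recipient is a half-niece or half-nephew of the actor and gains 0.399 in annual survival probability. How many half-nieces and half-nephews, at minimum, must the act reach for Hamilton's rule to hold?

r to a half-niece or half-nephew = 1/8 (half-aunt/uncle↔niece/nephew: one path of length 3: r = (1/2)^3 = 1/8).
Hamilton's rule: n·r·B > C  ⇒  n > C/(r·B) = 0.356/(0.125·0.399) = 7.138.
The smallest integer exceeding 7.138 is 8.

8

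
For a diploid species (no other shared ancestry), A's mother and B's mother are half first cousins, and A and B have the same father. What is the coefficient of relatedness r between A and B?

0.265625

With two independent routes of shared ancestry, r is the sum of the two contributions.
A and B are related in two ways: half second cousins through their mothers (r = 1/64) and half-sibs through their shared father (r = 1/4).
r = 1/64 + 1/4 = 0.265625.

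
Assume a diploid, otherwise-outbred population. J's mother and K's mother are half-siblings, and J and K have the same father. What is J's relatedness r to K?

Independent pedigree routes through distinct common ancestors add.
J and K are related in two ways: half first cousins through their mothers (r = 1/16) and half-sibs through their shared father (r = 1/4).
r = 1/16 + 1/4 = 5/16 = 0.3125.

0.3125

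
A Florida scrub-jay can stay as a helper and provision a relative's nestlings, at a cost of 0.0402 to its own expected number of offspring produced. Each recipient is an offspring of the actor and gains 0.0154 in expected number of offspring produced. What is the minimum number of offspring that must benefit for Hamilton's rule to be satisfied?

r to an offspring = 0.5 (one parent–offspring link: r = (1/2)^1 = 1/2).
Hamilton's rule: n·r·B > C  ⇒  n > C/(r·B) = 0.0402/(0.5·0.0154) = 5.221.
The smallest integer exceeding 5.221 is 6.

6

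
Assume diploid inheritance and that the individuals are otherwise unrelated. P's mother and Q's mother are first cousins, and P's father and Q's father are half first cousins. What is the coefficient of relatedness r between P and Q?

Wright's path rule: contributions from independent ancestry routes add.
P and Q are related in two ways: second cousins through their mothers (r = 1/32) and half second cousins through their fathers (r = 1/64).
r = 1/32 + 1/64 = 0.046875.

0.046875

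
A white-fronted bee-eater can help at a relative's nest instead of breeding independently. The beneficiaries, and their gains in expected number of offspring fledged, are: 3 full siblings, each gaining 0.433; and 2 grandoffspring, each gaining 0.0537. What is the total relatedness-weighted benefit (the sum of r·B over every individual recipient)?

r to a full sibling = 0.5 (full sibs share both parents — two paths of length 2: r = 2·(1/2)^2 = 1/2).
r to a grandoffspring = 1/4 (two parent–offspring links: r = (1/2)^2 = 1/4).
Summing one r·B term per recipient: 3·0.5·0.433 + 2·0.25·0.0537 = 0.67635.

0.67635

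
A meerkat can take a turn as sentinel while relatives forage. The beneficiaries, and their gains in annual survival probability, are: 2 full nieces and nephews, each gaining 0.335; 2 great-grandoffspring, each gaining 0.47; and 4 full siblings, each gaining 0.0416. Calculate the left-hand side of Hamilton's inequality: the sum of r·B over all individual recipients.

0.3682

r to a full niece or nephew = 1/4 (full aunt/uncle↔niece/nephew: two paths of length 3 through the shared grandparent pair: r = 2·(1/2)^3 = 1/4).
r to a great-grandoffspring = 0.125 (three parent–offspring links: r = (1/2)^3 = 1/8).
r to a full sibling = 0.5 (full sibs share both parents — two paths of length 2: r = 2·(1/2)^2 = 1/2).
Summing one r·B term per recipient: 2·0.25·0.335 + 2·0.125·0.47 + 4·0.5·0.0416 = 0.3682.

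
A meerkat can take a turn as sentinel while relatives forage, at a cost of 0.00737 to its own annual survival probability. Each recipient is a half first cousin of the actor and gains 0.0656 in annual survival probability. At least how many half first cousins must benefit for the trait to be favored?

2

r to a half first cousin = 1/16 (half first cousins share one grandparent — one path of length 4: r = (1/2)^4 = 1/16).
Hamilton's rule: n·r·B > C  ⇒  n > C/(r·B) = 0.00737/(0.0625·0.0656) = 1.798.
The smallest integer exceeding 1.798 is 2.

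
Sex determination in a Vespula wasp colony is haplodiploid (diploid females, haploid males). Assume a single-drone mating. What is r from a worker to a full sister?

0.75

Haplodiploid full sisters inherit their father's entire haploid genome identically (contributing 1/2) and on average half of their mother's contribution (1/2 · 1/2 = 1/4); r = 1/2 + 1/4 = 3/4.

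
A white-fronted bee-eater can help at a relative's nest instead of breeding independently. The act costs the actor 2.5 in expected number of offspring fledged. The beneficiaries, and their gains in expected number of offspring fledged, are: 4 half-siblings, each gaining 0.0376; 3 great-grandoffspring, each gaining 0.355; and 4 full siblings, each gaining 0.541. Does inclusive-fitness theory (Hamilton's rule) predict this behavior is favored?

No

Hamilton's rule: the trait is favored when the sum of r·B over every recipient exceeds the actor's cost C.
r to a half-sibling = 0.25 (half-sibs share one parent — one path of length 2: r = (1/2)^2 = 1/4).
r to a great-grandoffspring = 0.125 (three parent–offspring links: r = (1/2)^3 = 1/8).
r to a full sibling = 1/2 (full sibs share both parents — two paths of length 2: r = 2·(1/2)^2 = 1/2).
Summing one r·B term per recipient: 4·0.25·0.0376 + 3·0.125·0.355 + 4·0.5·0.541 = 1.252725.
1.252725 < 2.5: the indirect benefit is less than the cost.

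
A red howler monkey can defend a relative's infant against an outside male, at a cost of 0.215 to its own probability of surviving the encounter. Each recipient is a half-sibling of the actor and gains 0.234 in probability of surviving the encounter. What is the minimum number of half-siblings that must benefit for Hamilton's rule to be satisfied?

4

r to a half-sibling = 1/4 (half-sibs share one parent — one path of length 2: r = (1/2)^2 = 1/4).
Hamilton's rule: n·r·B > C  ⇒  n > C/(r·B) = 0.215/(0.25·0.234) = 3.675.
The smallest integer exceeding 3.675 is 4.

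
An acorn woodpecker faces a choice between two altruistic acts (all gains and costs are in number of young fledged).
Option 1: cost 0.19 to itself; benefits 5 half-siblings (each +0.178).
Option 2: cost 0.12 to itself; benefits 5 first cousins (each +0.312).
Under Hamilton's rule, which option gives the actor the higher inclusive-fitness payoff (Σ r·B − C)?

Option 2

Option 1: r to a half-sibling = 0.25.
Option 1: Σ r·B − C = (5·0.25·0.178) − 0.19 = 0.0325.
Option 2: r to a first cousin = 0.125.
Option 2: Σ r·B − C = (5·0.125·0.312) − 0.12 = 0.075.
Option 2 has the higher net inclusive-fitness payoff.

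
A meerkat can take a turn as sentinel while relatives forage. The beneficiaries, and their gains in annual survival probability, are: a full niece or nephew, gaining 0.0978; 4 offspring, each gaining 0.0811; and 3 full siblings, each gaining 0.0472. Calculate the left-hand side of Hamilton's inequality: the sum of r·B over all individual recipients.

r to a full niece or nephew = 0.25 (full aunt/uncle↔niece/nephew: two paths of length 3 through the shared grandparent pair: r = 2·(1/2)^3 = 1/4).
r to an offspring = 0.5 (one parent–offspring link: r = (1/2)^1 = 1/2).
r to a full sibling = 0.5 (full sibs share both parents — two paths of length 2: r = 2·(1/2)^2 = 1/2).
Summing one r·B term per recipient: 1·0.25·0.0978 + 4·0.5·0.0811 + 3·0.5·0.0472 = 0.25745.

0.25745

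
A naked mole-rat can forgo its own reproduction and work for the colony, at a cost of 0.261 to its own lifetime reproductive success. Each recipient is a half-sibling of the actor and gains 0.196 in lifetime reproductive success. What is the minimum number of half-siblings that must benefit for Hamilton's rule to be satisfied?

r to a half-sibling = 0.25 (half-sibs share one parent — one path of length 2: r = (1/2)^2 = 1/4).
Hamilton's rule: n·r·B > C  ⇒  n > C/(r·B) = 0.261/(0.25·0.196) = 5.327.
The smallest integer exceeding 5.327 is 6.

6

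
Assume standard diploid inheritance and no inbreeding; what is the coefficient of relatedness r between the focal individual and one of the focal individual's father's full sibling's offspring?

0.125

Each parent–offspring link contributes a factor of 1/2, and independent paths through distinct common ancestors add.
First cousins share one grandparent pair — two paths of length 4: r = 2·(1/2)^4 = 1/8.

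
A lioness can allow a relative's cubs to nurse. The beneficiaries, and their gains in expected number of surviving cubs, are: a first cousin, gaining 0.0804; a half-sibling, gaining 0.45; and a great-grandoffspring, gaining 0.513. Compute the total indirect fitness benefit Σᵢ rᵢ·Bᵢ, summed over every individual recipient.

0.186675

r to a first cousin = 1/8 (first cousins share one grandparent pair — two paths of length 4: r = 2·(1/2)^4 = 1/8).
r to a half-sibling = 0.25 (half-sibs share one parent — one path of length 2: r = (1/2)^2 = 1/4).
r to a great-grandoffspring = 1/8 (three parent–offspring links: r = (1/2)^3 = 1/8).
Summing one r·B term per recipient: 1·0.125·0.0804 + 1·0.25·0.45 + 1·0.125·0.513 = 0.186675.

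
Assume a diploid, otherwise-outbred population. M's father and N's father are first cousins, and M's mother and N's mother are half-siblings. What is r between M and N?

With two independent routes of shared ancestry, r is the sum of the two contributions.
M and N are related in two ways: second cousins through their fathers (r = 1/32) and half first cousins through their mothers (r = 1/16).
r = 1/32 + 1/16 = 3/32 = 0.09375.

0.09375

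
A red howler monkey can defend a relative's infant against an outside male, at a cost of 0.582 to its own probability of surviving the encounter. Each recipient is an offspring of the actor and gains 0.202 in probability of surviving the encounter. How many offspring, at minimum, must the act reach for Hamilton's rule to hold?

6

r to an offspring = 1/2 (one parent–offspring link: r = (1/2)^1 = 1/2).
Hamilton's rule: n·r·B > C  ⇒  n > C/(r·B) = 0.582/(0.5·0.202) = 5.762.
The smallest integer exceeding 5.762 is 6.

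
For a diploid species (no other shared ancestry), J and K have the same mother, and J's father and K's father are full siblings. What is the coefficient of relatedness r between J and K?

Wright's path rule: contributions from independent ancestry routes add.
J and K are related in two ways: half-sibs through their shared mother (r = 1/4) and first cousins through their fathers (r = 1/8).
r = 1/4 + 1/8 = 0.375.

0.375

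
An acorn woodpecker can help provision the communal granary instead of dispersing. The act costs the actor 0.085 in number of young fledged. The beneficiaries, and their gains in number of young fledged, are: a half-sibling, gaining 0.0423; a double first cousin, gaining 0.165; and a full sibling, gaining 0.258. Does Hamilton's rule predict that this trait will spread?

Hamilton's rule: the trait is favored when the sum of r·B over every recipient exceeds the actor's cost C.
r to a half-sibling = 1/4 (half-sibs share one parent — one path of length 2: r = (1/2)^2 = 1/4).
r to a double first cousin = 0.25 (double first cousins share both grandparent pairs — four paths of length 4: r = 4·(1/2)^4 = 1/4).
r to a full sibling = 1/2 (full sibs share both parents — two paths of length 2: r = 2·(1/2)^2 = 1/2).
Summing one r·B term per recipient: 1·0.25·0.0423 + 1·0.25·0.165 + 1·0.5·0.258 = 0.180825.
0.180825 > 0.085: the indirect benefit exceeds the cost.

Yes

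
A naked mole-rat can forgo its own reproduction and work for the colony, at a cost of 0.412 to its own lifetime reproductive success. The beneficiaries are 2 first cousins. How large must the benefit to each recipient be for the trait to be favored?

1.648

r to a first cousin = 1/8 (first cousins share one grandparent pair — two paths of length 4: r = 2·(1/2)^4 = 1/8).
Hamilton's rule with n recipients of equal r: n·r·B > C, so B > C/(n·r) = 0.412/(2·0.125) = 1.648.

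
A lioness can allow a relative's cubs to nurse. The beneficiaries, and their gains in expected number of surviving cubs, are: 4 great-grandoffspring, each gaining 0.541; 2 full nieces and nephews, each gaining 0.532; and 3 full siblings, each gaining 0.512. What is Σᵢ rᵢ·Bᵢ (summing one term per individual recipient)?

r to a great-grandoffspring = 1/8 (three parent–offspring links: r = (1/2)^3 = 1/8).
r to a full niece or nephew = 0.25 (full aunt/uncle↔niece/nephew: two paths of length 3 through the shared grandparent pair: r = 2·(1/2)^3 = 1/4).
r to a full sibling = 1/2 (full sibs share both parents — two paths of length 2: r = 2·(1/2)^2 = 1/2).
Summing one r·B term per recipient: 4·0.125·0.541 + 2·0.25·0.532 + 3·0.5·0.512 = 1.3045.

1.3045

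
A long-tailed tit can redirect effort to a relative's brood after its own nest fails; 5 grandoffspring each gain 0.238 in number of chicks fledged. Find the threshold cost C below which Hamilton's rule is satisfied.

0.2975

r to a grandoffspring = 1/4 (two parent–offspring links: r = (1/2)^2 = 1/4).
Hamilton's rule: n·r·B > C, so the trait is favored while C < n·r·B = 5·0.25·0.238 = 0.2975.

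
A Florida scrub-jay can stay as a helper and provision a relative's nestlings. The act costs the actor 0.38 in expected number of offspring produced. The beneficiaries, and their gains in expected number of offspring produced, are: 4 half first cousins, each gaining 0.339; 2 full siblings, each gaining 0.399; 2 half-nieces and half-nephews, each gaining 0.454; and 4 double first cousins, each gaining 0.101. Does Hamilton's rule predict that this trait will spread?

Yes

Hamilton's rule: the trait is favored when the sum of r·B over every recipient exceeds the actor's cost C.
r to a half first cousin = 1/16 (half first cousins share one grandparent — one path of length 4: r = (1/2)^4 = 1/16).
r to a full sibling = 1/2 (full sibs share both parents — two paths of length 2: r = 2·(1/2)^2 = 1/2).
r to a half-niece or half-nephew = 1/8 (half-aunt/uncle↔niece/nephew: one path of length 3: r = (1/2)^3 = 1/8).
r to a double first cousin = 1/4 (double first cousins share both grandparent pairs — four paths of length 4: r = 4·(1/2)^4 = 1/4).
Summing one r·B term per recipient: 4·0.0625·0.339 + 2·0.5·0.399 + 2·0.125·0.454 + 4·0.25·0.101 = 0.69825.
0.69825 > 0.38: the indirect benefit exceeds the cost.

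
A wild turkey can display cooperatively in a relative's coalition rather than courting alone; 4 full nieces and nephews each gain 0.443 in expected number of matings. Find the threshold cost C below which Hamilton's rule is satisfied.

0.443

r to a full niece or nephew = 0.25 (full aunt/uncle↔niece/nephew: two paths of length 3 through the shared grandparent pair: r = 2·(1/2)^3 = 1/4).
Hamilton's rule: n·r·B > C, so the trait is favored while C < n·r·B = 4·0.25·0.443 = 0.443.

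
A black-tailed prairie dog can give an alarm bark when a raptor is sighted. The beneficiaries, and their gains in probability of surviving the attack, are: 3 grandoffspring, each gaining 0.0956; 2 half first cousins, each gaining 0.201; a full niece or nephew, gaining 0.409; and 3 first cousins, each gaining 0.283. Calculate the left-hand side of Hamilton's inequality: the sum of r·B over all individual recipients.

r to a grandoffspring = 0.25 (two parent–offspring links: r = (1/2)^2 = 1/4).
r to a half first cousin = 0.0625 (half first cousins share one grandparent — one path of length 4: r = (1/2)^4 = 1/16).
r to a full niece or nephew = 0.25 (full aunt/uncle↔niece/nephew: two paths of length 3 through the shared grandparent pair: r = 2·(1/2)^3 = 1/4).
r to a first cousin = 1/8 (first cousins share one grandparent pair — two paths of length 4: r = 2·(1/2)^4 = 1/8).
Summing one r·B term per recipient: 3·0.25·0.0956 + 2·0.0625·0.201 + 1·0.25·0.409 + 3·0.125·0.283 = 0.3052.

0.3052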